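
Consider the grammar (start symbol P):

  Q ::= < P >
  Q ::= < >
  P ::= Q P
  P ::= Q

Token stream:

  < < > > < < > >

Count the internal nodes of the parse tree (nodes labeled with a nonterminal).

[P [Q < [P [Q < >]] >] [P [Q < [P [Q < >]] >]]]

8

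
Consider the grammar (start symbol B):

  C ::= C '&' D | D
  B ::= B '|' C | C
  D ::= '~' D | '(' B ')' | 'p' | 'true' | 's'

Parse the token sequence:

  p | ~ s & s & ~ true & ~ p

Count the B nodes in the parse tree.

[B [B [C [D p]]] | [C [C [C [C [D ~ [D s]]] & [D s]] & [D ~ [D true]]] & [D ~ [D p]]]]

2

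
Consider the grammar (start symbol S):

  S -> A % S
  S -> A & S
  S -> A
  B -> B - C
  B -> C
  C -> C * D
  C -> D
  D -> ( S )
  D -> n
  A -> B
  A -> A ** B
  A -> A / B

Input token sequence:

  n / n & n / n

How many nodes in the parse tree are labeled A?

4

[S [A [A [B [C [D n]]]] / [B [C [D n]]]] & [S [A [A [B [C [D n]]]] / [B [C [D n]]]]]]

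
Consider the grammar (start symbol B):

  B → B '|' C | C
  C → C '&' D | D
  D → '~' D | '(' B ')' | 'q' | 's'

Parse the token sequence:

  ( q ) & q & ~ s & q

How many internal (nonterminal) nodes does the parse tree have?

13

[B [C [C [C [C [D ( [B [C [D q]]] )]] & [D q]] & [D ~ [D s]]] & [D q]]]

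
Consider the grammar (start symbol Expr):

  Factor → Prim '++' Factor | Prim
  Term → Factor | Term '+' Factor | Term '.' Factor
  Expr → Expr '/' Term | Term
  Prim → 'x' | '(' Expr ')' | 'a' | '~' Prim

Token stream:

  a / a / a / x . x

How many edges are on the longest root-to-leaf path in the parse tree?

7

[Expr [Expr [Expr [Expr [Term [Factor [Prim a]]]] / [Term [Factor [Prim a]]]] / [Term [Factor [Prim a]]]] / [Term [Term [Factor [Prim x]]] . [Factor [Prim x]]]]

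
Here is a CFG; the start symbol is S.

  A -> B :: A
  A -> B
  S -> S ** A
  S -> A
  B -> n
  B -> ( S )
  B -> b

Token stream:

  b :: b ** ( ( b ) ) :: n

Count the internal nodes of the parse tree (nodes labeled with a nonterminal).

16

[S [S [A [B b] :: [A [B b]]]] ** [A [B ( [S [A [B ( [S [A [B b]]] )]]] )] :: [A [B n]]]]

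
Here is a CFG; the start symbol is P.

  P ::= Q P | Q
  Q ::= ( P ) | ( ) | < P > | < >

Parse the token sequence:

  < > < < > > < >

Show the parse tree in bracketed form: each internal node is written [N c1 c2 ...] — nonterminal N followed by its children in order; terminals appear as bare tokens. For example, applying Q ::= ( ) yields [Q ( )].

P
Q P
< > P
< > Q P
< > < P > P
< > < Q > P
< > < < > > P
< > < < > > Q
< > < < > > < >

[P [Q < >] [P [Q < [P [Q < >]] >] [P [Q < >]]]]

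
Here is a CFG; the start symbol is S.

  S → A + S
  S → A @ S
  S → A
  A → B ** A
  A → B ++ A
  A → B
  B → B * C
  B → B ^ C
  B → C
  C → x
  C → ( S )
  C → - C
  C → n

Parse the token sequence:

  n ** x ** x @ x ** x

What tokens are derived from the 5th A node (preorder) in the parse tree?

x

[S [A [B [C n]] ** [A [B [C x]] ** [A [B [C x]]]]] @ [S [A [B [C x]] ** [A [B [C x]]]]]]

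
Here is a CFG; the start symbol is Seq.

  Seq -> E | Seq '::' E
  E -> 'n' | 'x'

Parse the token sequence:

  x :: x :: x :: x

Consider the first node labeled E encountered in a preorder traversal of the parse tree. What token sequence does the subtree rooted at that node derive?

x

[Seq [Seq [Seq [Seq [E x]] :: [E x]] :: [E x]] :: [E x]]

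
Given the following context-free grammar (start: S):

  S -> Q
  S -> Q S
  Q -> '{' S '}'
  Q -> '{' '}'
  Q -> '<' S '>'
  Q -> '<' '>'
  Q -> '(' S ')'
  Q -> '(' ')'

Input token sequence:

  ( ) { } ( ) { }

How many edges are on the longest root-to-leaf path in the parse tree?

[S [Q ( )] [S [Q { }] [S [Q ( )] [S [Q { }]]]]]

5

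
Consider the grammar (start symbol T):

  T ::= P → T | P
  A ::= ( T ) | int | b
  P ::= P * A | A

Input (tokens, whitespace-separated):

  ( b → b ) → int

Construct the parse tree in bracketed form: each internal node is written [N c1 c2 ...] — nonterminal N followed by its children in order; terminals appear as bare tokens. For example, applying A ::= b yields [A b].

[T [P [A ( [T [P [A b]] → [T [P [A b]]]] )]] → [T [P [A int]]]]

T
P → T
A → T
( T ) → T
( P → T ) → T
( A → T ) → T
( b → T ) → T
( b → P ) → T
( b → A ) → T
( b → b ) → T
( b → b ) → P
( b → b ) → A
( b → b ) → int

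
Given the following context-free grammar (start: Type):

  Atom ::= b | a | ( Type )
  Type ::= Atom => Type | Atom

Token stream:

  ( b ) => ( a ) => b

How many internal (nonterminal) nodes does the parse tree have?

[Type [Atom ( [Type [Atom b]] )] => [Type [Atom ( [Type [Atom a]] )] => [Type [Atom b]]]]

10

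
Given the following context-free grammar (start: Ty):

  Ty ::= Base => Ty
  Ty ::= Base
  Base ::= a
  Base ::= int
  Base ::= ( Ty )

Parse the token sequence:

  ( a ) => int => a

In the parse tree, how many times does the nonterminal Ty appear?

[Ty [Base ( [Ty [Base a]] )] => [Ty [Base int] => [Ty [Base a]]]]

4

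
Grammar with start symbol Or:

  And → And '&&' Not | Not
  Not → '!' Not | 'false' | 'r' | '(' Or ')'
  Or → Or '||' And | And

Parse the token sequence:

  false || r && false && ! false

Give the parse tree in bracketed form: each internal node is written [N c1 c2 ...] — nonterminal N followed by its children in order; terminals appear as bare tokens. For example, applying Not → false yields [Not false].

[Or [Or [And [Not false]]] || [And [And [And [Not r]] && [Not false]] && [Not ! [Not false]]]]

Or
Or || And
And || And
Not || And
false || And
false || And && Not
false || And && Not && Not
false || Not && Not && Not
false || r && Not && Not
false || r && false && Not
false || r && false && ! Not
false || r && false && ! false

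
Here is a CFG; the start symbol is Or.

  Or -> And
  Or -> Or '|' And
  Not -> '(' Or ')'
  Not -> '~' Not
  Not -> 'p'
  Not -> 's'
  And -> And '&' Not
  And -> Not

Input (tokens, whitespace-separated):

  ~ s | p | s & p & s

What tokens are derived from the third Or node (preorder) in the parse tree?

~ s

[Or [Or [Or [And [Not ~ [Not s]]]] | [And [Not p]]] | [And [And [And [Not s]] & [Not p]] & [Not s]]]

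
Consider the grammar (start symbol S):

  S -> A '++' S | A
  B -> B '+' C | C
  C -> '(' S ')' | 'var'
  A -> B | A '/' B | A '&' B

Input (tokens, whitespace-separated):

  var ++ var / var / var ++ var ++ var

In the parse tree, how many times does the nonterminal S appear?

[S [A [B [C var]]] ++ [S [A [A [A [B [C var]]] / [B [C var]]] / [B [C var]]] ++ [S [A [B [C var]]] ++ [S [A [B [C var]]]]]]]

4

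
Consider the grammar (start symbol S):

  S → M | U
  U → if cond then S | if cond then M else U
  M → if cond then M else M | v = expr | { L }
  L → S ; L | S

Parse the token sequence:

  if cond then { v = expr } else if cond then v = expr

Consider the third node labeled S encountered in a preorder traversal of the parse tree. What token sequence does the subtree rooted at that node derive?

v = expr

[S [U if cond then [M { [L [S [M v = expr]]] }] else [U if cond then [S [M v = expr]]]]]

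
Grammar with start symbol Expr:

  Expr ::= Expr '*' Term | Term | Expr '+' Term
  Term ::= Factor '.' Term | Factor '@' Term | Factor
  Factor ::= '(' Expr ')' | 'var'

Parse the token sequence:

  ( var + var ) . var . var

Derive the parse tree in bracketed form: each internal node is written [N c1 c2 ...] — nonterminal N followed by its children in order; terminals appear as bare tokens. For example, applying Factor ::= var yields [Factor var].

Expr
Term
Factor . Term
( Expr ) . Term
( Expr + Term ) . Term
( Term + Term ) . Term
( Factor + Term ) . Term
( var + Term ) . Term
( var + Factor ) . Term
( var + var ) . Term
( var + var ) . Factor . Term
( var + var ) . var . Term
( var + var ) . var . Factor
( var + var ) . var . var

[Expr [Term [Factor ( [Expr [Expr [Term [Factor var]]] + [Term [Factor var]]] )] . [Term [Factor var] . [Term [Factor var]]]]]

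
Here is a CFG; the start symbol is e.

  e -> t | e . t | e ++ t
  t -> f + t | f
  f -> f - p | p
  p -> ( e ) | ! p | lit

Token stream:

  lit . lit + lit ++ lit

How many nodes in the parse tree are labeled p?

4

[e [e [e [t [f [p lit]]]] . [t [f [p lit]] + [t [f [p lit]]]]] ++ [t [f [p lit]]]]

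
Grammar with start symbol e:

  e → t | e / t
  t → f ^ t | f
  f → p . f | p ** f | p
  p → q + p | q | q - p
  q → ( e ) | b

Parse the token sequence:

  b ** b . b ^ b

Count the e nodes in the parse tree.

[e [t [f [p [q b]] ** [f [p [q b]] . [f [p [q b]]]]] ^ [t [f [p [q b]]]]]]

1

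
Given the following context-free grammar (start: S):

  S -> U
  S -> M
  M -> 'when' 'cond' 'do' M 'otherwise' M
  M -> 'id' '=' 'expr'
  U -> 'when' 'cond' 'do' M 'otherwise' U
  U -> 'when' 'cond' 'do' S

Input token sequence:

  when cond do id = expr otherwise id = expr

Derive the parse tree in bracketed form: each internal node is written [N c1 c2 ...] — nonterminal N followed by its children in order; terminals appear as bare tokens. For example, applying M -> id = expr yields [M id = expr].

S
M
when cond do M otherwise M
when cond do id = expr otherwise M
when cond do id = expr otherwise id = expr

[S [M when cond do [M id = expr] otherwise [M id = expr]]]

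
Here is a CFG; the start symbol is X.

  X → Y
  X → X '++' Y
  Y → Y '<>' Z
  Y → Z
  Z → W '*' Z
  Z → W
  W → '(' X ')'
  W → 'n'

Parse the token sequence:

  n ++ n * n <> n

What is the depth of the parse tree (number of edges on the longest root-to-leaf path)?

[X [X [Y [Z [W n]]]] ++ [Y [Y [Z [W n] * [Z [W n]]]] <> [Z [W n]]]]

6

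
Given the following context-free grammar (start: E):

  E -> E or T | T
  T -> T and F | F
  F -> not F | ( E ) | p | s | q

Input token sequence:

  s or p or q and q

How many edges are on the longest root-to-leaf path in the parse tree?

[E [E [E [T [F s]]] or [T [F p]]] or [T [T [F q]] and [F q]]]

5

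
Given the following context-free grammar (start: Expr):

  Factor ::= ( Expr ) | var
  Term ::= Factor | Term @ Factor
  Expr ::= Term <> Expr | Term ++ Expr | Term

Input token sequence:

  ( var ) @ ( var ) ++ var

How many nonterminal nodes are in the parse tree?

14

[Expr [Term [Term [Factor ( [Expr [Term [Factor var]]] )]] @ [Factor ( [Expr [Term [Factor var]]] )]] ++ [Expr [Term [Factor var]]]]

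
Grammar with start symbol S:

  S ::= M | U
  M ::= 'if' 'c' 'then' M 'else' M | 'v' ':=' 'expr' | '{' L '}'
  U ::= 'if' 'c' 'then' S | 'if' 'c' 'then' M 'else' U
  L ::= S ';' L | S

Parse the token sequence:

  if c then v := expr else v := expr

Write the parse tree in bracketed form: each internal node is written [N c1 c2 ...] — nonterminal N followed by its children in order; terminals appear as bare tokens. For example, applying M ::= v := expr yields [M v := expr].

S
M
if c then M else M
if c then v := expr else M
if c then v := expr else v := expr

[S [M if c then [M v := expr] else [M v := expr]]]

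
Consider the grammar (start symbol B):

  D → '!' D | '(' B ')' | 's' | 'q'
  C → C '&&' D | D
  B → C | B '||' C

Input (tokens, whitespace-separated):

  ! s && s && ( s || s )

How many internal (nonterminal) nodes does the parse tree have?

14

[B [C [C [C [D ! [D s]]] && [D s]] && [D ( [B [B [C [D s]]] || [C [D s]]] )]]]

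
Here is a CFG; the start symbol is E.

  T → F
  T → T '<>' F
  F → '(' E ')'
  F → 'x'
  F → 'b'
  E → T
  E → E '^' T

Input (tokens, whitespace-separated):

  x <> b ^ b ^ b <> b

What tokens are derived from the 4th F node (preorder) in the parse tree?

[E [E [E [T [T [F x]] <> [F b]]] ^ [T [F b]]] ^ [T [T [F b]] <> [F b]]]

b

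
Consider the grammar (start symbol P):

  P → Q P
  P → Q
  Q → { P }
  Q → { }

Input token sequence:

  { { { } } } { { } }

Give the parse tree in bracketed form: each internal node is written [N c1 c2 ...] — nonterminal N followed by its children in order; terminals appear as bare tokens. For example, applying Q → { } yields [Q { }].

P
Q P
{ P } P
{ Q } P
{ { P } } P
{ { Q } } P
{ { { } } } P
{ { { } } } Q
{ { { } } } { P }
{ { { } } } { Q }
{ { { } } } { { } }

[P [Q { [P [Q { [P [Q { }]] }]] }] [P [Q { [P [Q { }]] }]]]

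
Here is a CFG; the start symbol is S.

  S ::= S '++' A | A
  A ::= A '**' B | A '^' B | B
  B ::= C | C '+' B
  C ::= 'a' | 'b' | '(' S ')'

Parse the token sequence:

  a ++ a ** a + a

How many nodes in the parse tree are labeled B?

4

[S [S [A [B [C a]]]] ++ [A [A [B [C a]]] ** [B [C a] + [B [C a]]]]]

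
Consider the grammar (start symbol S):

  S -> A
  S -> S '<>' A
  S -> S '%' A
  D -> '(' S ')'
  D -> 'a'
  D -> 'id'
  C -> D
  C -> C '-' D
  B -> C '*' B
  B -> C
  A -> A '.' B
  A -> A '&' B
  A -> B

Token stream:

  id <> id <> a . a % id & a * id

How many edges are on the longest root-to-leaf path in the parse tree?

[S [S [S [S [A [B [C [D id]]]]] <> [A [B [C [D id]]]]] <> [A [A [B [C [D a]]]] . [B [C [D a]]]]] % [A [A [B [C [D id]]]] & [B [C [D a]] * [B [C [D id]]]]]]

8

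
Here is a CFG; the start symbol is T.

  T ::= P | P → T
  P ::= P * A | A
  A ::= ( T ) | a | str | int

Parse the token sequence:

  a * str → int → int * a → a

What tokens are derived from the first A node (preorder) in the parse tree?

[T [P [P [A a]] * [A str]] → [T [P [A int]] → [T [P [P [A int]] * [A a]] → [T [P [A a]]]]]]

a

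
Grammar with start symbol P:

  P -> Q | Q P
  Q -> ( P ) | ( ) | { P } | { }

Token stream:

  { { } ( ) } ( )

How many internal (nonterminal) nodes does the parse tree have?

8

[P [Q { [P [Q { }] [P [Q ( )]]] }] [P [Q ( )]]]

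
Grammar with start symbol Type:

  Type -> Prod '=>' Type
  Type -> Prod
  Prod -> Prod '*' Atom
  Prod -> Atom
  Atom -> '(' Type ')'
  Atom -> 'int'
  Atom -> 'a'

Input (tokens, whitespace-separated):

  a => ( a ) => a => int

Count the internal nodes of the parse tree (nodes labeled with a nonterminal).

[Type [Prod [Atom a]] => [Type [Prod [Atom ( [Type [Prod [Atom a]]] )]] => [Type [Prod [Atom a]] => [Type [Prod [Atom int]]]]]]

15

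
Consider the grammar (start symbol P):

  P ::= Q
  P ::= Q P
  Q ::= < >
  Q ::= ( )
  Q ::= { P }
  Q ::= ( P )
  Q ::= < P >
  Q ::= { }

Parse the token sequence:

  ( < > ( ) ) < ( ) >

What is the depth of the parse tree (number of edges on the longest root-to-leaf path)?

[P [Q ( [P [Q < >] [P [Q ( )]]] )] [P [Q < [P [Q ( )]] >]]]

5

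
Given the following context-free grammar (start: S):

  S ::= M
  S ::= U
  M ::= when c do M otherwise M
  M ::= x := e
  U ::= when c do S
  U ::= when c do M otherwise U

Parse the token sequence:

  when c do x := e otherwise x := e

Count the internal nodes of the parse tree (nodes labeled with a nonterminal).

[S [M when c do [M x := e] otherwise [M x := e]]]

4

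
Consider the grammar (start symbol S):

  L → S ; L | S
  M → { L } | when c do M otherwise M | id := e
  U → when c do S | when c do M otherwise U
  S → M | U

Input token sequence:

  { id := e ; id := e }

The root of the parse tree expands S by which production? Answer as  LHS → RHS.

[S [M { [L [S [M id := e]] ; [L [S [M id := e]]]] }]]

S → M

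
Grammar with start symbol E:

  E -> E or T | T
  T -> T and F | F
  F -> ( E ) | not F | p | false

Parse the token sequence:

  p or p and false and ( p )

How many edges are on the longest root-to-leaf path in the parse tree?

[E [E [T [F p]]] or [T [T [T [F p]] and [F false]] and [F ( [E [T [F p]]] )]]]

6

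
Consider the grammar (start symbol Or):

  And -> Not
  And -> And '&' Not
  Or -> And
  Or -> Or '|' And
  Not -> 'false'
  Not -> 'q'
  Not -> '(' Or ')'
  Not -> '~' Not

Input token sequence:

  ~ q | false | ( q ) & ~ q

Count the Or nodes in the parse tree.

4

[Or [Or [Or [And [Not ~ [Not q]]]] | [And [Not false]]] | [And [And [Not ( [Or [And [Not q]]] )]] & [Not ~ [Not q]]]]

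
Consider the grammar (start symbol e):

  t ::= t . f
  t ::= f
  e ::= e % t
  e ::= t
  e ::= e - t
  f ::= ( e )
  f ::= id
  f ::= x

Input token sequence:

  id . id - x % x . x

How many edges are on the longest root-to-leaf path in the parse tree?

6

[e [e [e [t [t [f id]] . [f id]]] - [t [f x]]] % [t [t [f x]] . [f x]]]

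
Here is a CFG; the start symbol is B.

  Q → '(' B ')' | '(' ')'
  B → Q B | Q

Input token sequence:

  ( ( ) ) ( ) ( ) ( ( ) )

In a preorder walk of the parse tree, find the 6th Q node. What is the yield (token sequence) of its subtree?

( )

[B [Q ( [B [Q ( )]] )] [B [Q ( )] [B [Q ( )] [B [Q ( [B [Q ( )]] )]]]]]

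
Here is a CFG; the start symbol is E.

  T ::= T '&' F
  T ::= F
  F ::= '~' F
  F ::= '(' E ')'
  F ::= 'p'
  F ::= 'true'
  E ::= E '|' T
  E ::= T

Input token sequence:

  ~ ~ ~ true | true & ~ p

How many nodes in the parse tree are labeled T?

3

[E [E [T [F ~ [F ~ [F ~ [F true]]]]]] | [T [T [F true]] & [F ~ [F p]]]]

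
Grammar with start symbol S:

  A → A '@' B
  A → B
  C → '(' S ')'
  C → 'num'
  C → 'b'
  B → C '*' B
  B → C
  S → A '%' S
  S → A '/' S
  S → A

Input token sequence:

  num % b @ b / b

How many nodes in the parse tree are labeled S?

[S [A [B [C num]]] % [S [A [A [B [C b]]] @ [B [C b]]] / [S [A [B [C b]]]]]]

3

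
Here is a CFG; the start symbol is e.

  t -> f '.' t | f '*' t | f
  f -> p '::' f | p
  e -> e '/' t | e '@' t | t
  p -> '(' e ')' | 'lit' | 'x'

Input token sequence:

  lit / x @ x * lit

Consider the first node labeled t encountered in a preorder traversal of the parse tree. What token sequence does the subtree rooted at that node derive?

lit

[e [e [e [t [f [p lit]]]] / [t [f [p x]]]] @ [t [f [p x]] * [t [f [p lit]]]]]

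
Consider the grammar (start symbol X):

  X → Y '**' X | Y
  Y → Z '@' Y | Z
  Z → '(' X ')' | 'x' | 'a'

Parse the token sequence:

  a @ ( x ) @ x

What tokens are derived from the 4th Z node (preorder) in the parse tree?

[X [Y [Z a] @ [Y [Z ( [X [Y [Z x]]] )] @ [Y [Z x]]]]]

x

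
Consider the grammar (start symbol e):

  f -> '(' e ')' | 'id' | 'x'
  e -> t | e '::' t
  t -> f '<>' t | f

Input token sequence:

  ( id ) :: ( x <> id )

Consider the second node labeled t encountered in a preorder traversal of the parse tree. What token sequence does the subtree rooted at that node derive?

[e [e [t [f ( [e [t [f id]]] )]]] :: [t [f ( [e [t [f x] <> [t [f id]]]] )]]]

id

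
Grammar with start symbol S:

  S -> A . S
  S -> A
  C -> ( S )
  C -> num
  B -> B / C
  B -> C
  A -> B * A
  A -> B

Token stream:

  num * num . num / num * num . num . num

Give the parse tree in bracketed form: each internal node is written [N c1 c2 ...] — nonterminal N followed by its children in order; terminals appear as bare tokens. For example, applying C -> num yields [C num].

[S [A [B [C num]] * [A [B [C num]]]] . [S [A [B [B [C num]] / [C num]] * [A [B [C num]]]] . [S [A [B [C num]]] . [S [A [B [C num]]]]]]]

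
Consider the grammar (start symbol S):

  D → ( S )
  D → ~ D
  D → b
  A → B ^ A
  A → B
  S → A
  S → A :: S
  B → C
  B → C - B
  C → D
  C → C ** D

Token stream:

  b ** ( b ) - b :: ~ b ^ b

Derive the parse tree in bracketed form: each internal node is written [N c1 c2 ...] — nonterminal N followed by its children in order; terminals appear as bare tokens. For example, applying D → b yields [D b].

[S [A [B [C [C [D b]] ** [D ( [S [A [B [C [D b]]]]] )]] - [B [C [D b]]]]] :: [S [A [B [C [D ~ [D b]]]] ^ [A [B [C [D b]]]]]]]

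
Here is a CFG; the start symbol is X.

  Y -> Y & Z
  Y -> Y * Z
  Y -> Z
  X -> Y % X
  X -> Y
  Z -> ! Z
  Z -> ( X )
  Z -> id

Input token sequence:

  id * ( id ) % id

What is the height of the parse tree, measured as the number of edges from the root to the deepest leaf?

[X [Y [Y [Z id]] * [Z ( [X [Y [Z id]]] )]] % [X [Y [Z id]]]]

6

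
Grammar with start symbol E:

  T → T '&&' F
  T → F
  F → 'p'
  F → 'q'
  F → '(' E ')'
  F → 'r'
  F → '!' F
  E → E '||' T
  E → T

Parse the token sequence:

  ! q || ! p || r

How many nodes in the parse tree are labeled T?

[E [E [E [T [F ! [F q]]]] || [T [F ! [F p]]]] || [T [F r]]]

3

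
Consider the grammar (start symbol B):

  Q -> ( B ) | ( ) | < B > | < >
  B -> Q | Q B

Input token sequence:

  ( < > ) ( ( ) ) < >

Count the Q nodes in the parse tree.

[B [Q ( [B [Q < >]] )] [B [Q ( [B [Q ( )]] )] [B [Q < >]]]]

5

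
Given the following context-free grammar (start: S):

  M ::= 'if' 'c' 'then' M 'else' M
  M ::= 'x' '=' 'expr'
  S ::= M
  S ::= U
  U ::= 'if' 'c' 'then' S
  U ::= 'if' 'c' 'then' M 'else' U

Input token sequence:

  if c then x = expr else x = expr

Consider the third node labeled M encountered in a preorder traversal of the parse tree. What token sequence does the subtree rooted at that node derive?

[S [M if c then [M x = expr] else [M x = expr]]]

x = expr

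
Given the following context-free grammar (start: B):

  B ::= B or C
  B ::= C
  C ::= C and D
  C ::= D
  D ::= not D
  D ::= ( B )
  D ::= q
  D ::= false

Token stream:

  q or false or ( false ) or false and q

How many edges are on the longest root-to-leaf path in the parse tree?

[B [B [B [B [C [D q]]] or [C [D false]]] or [C [D ( [B [C [D false]]] )]]] or [C [C [D false]] and [D q]]]

7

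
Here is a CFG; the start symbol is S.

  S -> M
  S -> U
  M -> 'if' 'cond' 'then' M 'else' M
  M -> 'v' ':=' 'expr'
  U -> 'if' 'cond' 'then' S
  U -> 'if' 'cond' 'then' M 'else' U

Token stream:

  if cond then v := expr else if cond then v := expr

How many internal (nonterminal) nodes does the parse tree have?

6

[S [U if cond then [M v := expr] else [U if cond then [S [M v := expr]]]]]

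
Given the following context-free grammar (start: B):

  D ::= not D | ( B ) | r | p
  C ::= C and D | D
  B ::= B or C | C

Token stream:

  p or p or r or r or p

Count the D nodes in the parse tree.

[B [B [B [B [B [C [D p]]] or [C [D p]]] or [C [D r]]] or [C [D r]]] or [C [D p]]]

5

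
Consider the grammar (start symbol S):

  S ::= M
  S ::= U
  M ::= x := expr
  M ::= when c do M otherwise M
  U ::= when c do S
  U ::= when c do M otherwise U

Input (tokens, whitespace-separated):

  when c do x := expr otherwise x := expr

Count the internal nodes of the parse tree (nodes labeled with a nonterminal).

4

[S [M when c do [M x := expr] otherwise [M x := expr]]]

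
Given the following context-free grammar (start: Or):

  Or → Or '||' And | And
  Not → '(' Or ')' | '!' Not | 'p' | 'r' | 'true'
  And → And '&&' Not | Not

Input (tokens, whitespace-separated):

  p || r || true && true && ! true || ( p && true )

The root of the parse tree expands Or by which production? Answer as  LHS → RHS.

[Or [Or [Or [Or [And [Not p]]] || [And [Not r]]] || [And [And [And [Not true]] && [Not true]] && [Not ! [Not true]]]] || [And [Not ( [Or [And [And [Not p]] && [Not true]]] )]]]

Or → Or '||' And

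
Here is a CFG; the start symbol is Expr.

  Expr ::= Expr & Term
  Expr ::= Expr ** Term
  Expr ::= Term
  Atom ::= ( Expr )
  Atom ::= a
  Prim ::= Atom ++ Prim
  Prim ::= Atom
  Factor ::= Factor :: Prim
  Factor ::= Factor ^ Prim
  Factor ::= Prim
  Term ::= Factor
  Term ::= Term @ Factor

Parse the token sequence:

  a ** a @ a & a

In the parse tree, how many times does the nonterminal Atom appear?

4

[Expr [Expr [Expr [Term [Factor [Prim [Atom a]]]]] ** [Term [Term [Factor [Prim [Atom a]]]] @ [Factor [Prim [Atom a]]]]] & [Term [Factor [Prim [Atom a]]]]]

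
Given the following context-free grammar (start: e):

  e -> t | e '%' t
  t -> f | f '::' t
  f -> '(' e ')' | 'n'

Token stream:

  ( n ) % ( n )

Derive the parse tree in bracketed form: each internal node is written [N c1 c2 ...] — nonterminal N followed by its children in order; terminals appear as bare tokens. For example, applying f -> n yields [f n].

[e [e [t [f ( [e [t [f n]]] )]]] % [t [f ( [e [t [f n]]] )]]]

e
e % t
t % t
f % t
( e ) % t
( t ) % t
( f ) % t
( n ) % t
( n ) % f
( n ) % ( e )
( n ) % ( t )
( n ) % ( f )
( n ) % ( n )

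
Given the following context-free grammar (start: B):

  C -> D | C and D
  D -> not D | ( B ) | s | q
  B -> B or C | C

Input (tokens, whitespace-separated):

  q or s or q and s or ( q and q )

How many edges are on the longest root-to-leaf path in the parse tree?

7

[B [B [B [B [C [D q]]] or [C [D s]]] or [C [C [D q]] and [D s]]] or [C [D ( [B [C [C [D q]] and [D q]]] )]]]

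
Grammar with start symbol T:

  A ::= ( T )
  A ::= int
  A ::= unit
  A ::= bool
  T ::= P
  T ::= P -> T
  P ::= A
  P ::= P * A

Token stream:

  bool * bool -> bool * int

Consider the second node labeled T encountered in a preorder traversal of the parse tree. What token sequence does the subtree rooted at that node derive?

[T [P [P [A bool]] * [A bool]] -> [T [P [P [A bool]] * [A int]]]]

bool * int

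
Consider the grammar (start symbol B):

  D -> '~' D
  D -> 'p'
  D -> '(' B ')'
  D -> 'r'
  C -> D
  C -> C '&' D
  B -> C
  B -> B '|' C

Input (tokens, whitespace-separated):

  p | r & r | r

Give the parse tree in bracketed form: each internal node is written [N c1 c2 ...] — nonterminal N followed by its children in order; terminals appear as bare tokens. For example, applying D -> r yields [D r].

[B [B [B [C [D p]]] | [C [C [D r]] & [D r]]] | [C [D r]]]

B
B | C
B | C | C
C | C | C
D | C | C
p | C | C
p | C & D | C
p | D & D | C
p | r & D | C
p | r & r | C
p | r & r | D
p | r & r | r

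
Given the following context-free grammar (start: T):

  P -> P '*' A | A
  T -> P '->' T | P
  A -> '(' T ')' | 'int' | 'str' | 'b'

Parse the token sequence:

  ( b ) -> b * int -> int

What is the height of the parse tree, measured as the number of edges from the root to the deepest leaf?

[T [P [A ( [T [P [A b]]] )]] -> [T [P [P [A b]] * [A int]] -> [T [P [A int]]]]]

6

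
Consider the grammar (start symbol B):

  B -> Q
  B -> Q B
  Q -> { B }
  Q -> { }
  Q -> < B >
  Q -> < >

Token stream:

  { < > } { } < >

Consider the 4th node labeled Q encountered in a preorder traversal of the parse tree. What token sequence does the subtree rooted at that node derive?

[B [Q { [B [Q < >]] }] [B [Q { }] [B [Q < >]]]]

< >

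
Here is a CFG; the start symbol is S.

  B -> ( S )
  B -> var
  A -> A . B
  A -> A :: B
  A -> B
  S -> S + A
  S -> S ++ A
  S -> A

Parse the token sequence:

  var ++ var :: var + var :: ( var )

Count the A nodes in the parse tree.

6

[S [S [S [A [B var]]] ++ [A [A [B var]] :: [B var]]] + [A [A [B var]] :: [B ( [S [A [B var]]] )]]]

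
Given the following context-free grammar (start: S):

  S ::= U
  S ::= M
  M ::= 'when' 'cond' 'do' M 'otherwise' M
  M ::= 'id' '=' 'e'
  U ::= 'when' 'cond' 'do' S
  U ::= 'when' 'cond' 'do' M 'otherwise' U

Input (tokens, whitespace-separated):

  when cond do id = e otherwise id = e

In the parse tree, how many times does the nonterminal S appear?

1

[S [M when cond do [M id = e] otherwise [M id = e]]]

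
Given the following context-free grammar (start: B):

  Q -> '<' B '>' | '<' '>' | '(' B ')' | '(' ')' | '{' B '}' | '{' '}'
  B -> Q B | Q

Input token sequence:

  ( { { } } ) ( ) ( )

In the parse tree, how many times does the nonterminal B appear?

[B [Q ( [B [Q { [B [Q { }]] }]] )] [B [Q ( )] [B [Q ( )]]]]

5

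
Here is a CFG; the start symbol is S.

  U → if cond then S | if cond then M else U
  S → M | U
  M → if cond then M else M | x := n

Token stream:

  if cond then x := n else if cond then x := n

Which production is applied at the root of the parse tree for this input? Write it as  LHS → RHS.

[S [U if cond then [M x := n] else [U if cond then [S [M x := n]]]]]

S → U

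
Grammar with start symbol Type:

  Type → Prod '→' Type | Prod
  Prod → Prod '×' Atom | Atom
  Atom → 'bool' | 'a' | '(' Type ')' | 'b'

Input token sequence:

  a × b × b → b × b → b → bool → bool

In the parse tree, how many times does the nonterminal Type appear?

5

[Type [Prod [Prod [Prod [Atom a]] × [Atom b]] × [Atom b]] → [Type [Prod [Prod [Atom b]] × [Atom b]] → [Type [Prod [Atom b]] → [Type [Prod [Atom bool]] → [Type [Prod [Atom bool]]]]]]]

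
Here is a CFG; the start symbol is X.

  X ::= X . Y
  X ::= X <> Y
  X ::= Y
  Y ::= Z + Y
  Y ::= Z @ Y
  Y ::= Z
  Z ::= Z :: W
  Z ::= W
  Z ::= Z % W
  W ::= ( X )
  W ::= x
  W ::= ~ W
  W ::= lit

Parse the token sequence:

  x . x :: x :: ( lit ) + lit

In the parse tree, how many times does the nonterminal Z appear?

[X [X [Y [Z [W x]]]] . [Y [Z [Z [Z [W x]] :: [W x]] :: [W ( [X [Y [Z [W lit]]]] )]] + [Y [Z [W lit]]]]]

6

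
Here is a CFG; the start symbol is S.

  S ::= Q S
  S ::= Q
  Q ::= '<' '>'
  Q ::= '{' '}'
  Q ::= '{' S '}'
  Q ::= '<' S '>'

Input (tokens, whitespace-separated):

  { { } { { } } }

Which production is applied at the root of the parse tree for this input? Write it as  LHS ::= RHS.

[S [Q { [S [Q { }] [S [Q { [S [Q { }]] }]]] }]]

S ::= Q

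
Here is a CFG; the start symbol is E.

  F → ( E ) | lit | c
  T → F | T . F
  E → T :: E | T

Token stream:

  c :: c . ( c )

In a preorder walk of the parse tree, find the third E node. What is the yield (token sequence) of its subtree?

[E [T [F c]] :: [E [T [T [F c]] . [F ( [E [T [F c]]] )]]]]

c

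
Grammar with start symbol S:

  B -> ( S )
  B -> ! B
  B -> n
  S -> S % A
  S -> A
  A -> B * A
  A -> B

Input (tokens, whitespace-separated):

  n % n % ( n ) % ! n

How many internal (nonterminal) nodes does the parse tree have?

16

[S [S [S [S [A [B n]]] % [A [B n]]] % [A [B ( [S [A [B n]]] )]]] % [A [B ! [B n]]]]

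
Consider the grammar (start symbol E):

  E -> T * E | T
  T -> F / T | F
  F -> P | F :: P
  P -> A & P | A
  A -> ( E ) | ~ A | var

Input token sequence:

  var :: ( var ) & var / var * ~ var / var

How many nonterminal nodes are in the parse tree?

29

[E [T [F [F [P [A var]]] :: [P [A ( [E [T [F [P [A var]]]]] )] & [P [A var]]]] / [T [F [P [A var]]]]] * [E [T [F [P [A ~ [A var]]]] / [T [F [P [A var]]]]]]]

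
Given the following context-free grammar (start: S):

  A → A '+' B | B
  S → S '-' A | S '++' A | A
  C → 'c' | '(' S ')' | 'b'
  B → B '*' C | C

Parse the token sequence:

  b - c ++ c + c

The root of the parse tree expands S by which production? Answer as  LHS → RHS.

[S [S [S [A [B [C b]]]] - [A [B [C c]]]] ++ [A [A [B [C c]]] + [B [C c]]]]

S → S '++' A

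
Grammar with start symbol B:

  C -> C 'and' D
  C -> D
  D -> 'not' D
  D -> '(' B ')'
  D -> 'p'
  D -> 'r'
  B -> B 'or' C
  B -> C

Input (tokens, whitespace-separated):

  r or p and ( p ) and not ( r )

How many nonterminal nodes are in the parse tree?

[B [B [C [D r]]] or [C [C [C [D p]] and [D ( [B [C [D p]]] )]] and [D not [D ( [B [C [D r]]] )]]]]

17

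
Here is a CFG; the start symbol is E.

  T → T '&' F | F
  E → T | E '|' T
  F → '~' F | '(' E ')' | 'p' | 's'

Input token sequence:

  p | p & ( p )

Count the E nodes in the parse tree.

3

[E [E [T [F p]]] | [T [T [F p]] & [F ( [E [T [F p]]] )]]]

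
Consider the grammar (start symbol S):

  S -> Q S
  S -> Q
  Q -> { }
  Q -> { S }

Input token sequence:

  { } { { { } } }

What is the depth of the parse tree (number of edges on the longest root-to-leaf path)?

[S [Q { }] [S [Q { [S [Q { [S [Q { }]] }]] }]]]

7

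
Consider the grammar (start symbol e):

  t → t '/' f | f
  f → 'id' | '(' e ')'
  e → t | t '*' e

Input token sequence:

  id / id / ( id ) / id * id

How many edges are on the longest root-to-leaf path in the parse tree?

7

[e [t [t [t [t [f id]] / [f id]] / [f ( [e [t [f id]]] )]] / [f id]] * [e [t [f id]]]]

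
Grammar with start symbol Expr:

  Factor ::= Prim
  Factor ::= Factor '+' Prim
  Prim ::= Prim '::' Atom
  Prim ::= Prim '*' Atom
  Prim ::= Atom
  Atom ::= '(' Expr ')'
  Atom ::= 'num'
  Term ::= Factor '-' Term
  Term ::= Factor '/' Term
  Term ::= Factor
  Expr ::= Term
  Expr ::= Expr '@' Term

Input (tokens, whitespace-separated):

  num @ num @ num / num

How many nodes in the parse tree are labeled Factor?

[Expr [Expr [Expr [Term [Factor [Prim [Atom num]]]]] @ [Term [Factor [Prim [Atom num]]]]] @ [Term [Factor [Prim [Atom num]]] / [Term [Factor [Prim [Atom num]]]]]]

4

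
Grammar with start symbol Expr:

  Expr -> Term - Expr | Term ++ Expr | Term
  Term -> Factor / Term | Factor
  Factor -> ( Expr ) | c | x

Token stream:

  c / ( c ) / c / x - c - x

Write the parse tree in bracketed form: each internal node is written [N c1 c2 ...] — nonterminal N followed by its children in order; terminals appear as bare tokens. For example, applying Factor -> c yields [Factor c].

[Expr [Term [Factor c] / [Term [Factor ( [Expr [Term [Factor c]]] )] / [Term [Factor c] / [Term [Factor x]]]]] - [Expr [Term [Factor c]] - [Expr [Term [Factor x]]]]]

Expr
Term - Expr
Factor / Term - Expr
c / Term - Expr
c / Factor / Term - Expr
c / ( Expr ) / Term - Expr
c / ( Term ) / Term - Expr
c / ( Factor ) / Term - Expr
c / ( c ) / Term - Expr
c / ( c ) / Factor / Term - Expr
c / ( c ) / c / Term - Expr
c / ( c ) / c / Factor - Expr
c / ( c ) / c / x - Expr
c / ( c ) / c / x - Term - Expr
c / ( c ) / c / x - Factor - Expr
c / ( c ) / c / x - c - Expr
c / ( c ) / c / x - c - Term
c / ( c ) / c / x - c - Factor
c / ( c ) / c / x - c - x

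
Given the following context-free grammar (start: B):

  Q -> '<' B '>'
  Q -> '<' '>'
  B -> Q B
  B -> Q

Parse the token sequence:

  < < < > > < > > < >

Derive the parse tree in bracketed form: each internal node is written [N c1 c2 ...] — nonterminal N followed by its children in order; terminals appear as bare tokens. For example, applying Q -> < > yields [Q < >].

B
Q B
< B > B
< Q B > B
< < B > B > B
< < Q > B > B
< < < > > B > B
< < < > > Q > B
< < < > > < > > B
< < < > > < > > Q
< < < > > < > > < >

[B [Q < [B [Q < [B [Q < >]] >] [B [Q < >]]] >] [B [Q < >]]]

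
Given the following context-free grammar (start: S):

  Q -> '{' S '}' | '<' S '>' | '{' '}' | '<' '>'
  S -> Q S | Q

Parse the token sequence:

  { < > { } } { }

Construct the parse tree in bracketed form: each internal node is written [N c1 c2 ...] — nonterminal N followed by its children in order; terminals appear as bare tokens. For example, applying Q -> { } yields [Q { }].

S
Q S
{ S } S
{ Q S } S
{ < > S } S
{ < > Q } S
{ < > { } } S
{ < > { } } Q
{ < > { } } { }

[S [Q { [S [Q < >] [S [Q { }]]] }] [S [Q { }]]]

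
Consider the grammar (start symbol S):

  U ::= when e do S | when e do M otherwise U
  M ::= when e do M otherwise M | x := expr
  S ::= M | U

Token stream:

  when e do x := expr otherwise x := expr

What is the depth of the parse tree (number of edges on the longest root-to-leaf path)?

[S [M when e do [M x := expr] otherwise [M x := expr]]]

3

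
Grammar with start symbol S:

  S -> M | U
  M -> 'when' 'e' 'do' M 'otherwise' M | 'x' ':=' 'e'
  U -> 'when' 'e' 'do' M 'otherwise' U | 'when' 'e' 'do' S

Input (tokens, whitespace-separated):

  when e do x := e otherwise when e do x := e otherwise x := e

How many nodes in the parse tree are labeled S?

[S [M when e do [M x := e] otherwise [M when e do [M x := e] otherwise [M x := e]]]]

1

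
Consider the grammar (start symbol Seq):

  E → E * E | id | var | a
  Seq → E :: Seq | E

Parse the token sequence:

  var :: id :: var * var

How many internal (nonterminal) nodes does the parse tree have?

[Seq [E var] :: [Seq [E id] :: [Seq [E [E var] * [E var]]]]]

8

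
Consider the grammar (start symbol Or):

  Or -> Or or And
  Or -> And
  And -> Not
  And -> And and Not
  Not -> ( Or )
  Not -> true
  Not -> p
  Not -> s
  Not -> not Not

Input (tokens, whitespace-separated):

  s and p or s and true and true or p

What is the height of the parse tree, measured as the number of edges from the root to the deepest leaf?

6

[Or [Or [Or [And [And [Not s]] and [Not p]]] or [And [And [And [Not s]] and [Not true]] and [Not true]]] or [And [Not p]]]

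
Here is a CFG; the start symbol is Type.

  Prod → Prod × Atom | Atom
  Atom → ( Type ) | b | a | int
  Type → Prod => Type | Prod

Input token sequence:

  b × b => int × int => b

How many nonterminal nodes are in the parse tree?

[Type [Prod [Prod [Atom b]] × [Atom b]] => [Type [Prod [Prod [Atom int]] × [Atom int]] => [Type [Prod [Atom b]]]]]

13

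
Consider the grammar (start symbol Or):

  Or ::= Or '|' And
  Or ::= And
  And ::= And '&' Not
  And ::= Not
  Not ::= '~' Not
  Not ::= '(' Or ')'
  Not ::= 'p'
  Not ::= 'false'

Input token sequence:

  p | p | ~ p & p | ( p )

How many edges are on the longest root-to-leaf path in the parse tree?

6

[Or [Or [Or [Or [And [Not p]]] | [And [Not p]]] | [And [And [Not ~ [Not p]]] & [Not p]]] | [And [Not ( [Or [And [Not p]]] )]]]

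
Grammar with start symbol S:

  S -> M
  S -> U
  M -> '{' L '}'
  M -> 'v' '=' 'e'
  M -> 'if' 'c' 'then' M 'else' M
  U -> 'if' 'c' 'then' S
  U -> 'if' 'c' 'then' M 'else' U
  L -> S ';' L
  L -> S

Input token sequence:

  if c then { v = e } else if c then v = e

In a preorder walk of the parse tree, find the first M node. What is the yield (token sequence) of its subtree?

[S [U if c then [M { [L [S [M v = e]]] }] else [U if c then [S [M v = e]]]]]

{ v = e }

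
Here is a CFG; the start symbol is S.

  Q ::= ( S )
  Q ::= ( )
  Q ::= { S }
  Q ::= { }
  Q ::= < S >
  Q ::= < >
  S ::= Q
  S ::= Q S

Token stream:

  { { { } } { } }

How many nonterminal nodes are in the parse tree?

8

[S [Q { [S [Q { [S [Q { }]] }] [S [Q { }]]] }]]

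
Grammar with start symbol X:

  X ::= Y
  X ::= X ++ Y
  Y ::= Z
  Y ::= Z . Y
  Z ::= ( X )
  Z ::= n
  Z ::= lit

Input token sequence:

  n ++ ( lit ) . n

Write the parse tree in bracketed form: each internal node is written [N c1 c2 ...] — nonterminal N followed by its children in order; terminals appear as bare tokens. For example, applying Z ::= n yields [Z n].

X
X ++ Y
Y ++ Y
Z ++ Y
n ++ Y
n ++ Z . Y
n ++ ( X ) . Y
n ++ ( Y ) . Y
n ++ ( Z ) . Y
n ++ ( lit ) . Y
n ++ ( lit ) . Z
n ++ ( lit ) . n

[X [X [Y [Z n]]] ++ [Y [Z ( [X [Y [Z lit]]] )] . [Y [Z n]]]]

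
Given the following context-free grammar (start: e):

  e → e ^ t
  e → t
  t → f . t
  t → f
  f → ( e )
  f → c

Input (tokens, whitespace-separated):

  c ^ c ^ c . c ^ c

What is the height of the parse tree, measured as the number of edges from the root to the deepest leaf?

[e [e [e [e [t [f c]]] ^ [t [f c]]] ^ [t [f c] . [t [f c]]]] ^ [t [f c]]]

6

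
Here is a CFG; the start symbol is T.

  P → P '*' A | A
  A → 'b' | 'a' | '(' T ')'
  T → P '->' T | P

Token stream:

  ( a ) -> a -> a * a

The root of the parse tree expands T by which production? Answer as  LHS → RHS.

T → P '->' T

[T [P [A ( [T [P [A a]]] )]] -> [T [P [A a]] -> [T [P [P [A a]] * [A a]]]]]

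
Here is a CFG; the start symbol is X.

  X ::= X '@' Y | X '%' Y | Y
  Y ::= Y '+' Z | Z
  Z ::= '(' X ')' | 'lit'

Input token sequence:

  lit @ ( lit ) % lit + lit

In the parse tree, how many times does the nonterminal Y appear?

[X [X [X [Y [Z lit]]] @ [Y [Z ( [X [Y [Z lit]]] )]]] % [Y [Y [Z lit]] + [Z lit]]]

5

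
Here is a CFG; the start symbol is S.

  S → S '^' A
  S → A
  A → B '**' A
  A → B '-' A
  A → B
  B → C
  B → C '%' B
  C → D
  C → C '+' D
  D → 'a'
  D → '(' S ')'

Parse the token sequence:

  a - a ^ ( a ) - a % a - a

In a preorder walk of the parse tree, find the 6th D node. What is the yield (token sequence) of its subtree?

a

[S [S [A [B [C [D a]]] - [A [B [C [D a]]]]]] ^ [A [B [C [D ( [S [A [B [C [D a]]]]] )]]] - [A [B [C [D a]] % [B [C [D a]]]] - [A [B [C [D a]]]]]]]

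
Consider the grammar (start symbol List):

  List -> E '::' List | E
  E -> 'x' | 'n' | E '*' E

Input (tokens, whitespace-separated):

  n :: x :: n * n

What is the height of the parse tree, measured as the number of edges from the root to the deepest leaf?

5

[List [E n] :: [List [E x] :: [List [E [E n] * [E n]]]]]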